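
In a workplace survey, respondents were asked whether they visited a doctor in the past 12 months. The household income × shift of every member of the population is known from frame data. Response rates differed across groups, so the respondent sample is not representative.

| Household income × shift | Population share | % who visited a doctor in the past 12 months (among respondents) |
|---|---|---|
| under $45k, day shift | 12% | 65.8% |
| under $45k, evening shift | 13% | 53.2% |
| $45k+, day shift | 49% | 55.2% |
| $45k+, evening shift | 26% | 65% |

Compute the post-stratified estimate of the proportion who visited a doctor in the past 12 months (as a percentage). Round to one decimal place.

Weight each group's respondent value by its population share:
  under $45k, day shift: 0.12 × 65.8 = 7.896
  under $45k, evening shift: 0.13 × 53.2 = 6.916
  $45k+, day shift: 0.49 × 55.2 = 27.048
  $45k+, evening shift: 0.26 × 65 = 16.9
Post-stratified estimate = 58.76 → 58.8%.

58.8%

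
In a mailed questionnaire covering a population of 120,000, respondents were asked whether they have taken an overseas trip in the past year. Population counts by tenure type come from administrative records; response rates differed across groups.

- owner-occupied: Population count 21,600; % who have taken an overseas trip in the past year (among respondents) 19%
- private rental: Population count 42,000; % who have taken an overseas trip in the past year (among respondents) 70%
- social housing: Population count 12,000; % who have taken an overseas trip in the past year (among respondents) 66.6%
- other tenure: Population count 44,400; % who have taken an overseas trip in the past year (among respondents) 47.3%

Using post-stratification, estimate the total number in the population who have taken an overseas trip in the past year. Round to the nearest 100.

Each cell contributes its population count × the respondent rate:
  owner-occupied: 21,600 × 19% = 4104
  private rental: 42,000 × 70% = 29,400
  social housing: 12,000 × 66.6% = 7992
  other tenure: 44,400 × 47.3% = 21001.2
Estimated total = 62497.2 → 62,500.

62,500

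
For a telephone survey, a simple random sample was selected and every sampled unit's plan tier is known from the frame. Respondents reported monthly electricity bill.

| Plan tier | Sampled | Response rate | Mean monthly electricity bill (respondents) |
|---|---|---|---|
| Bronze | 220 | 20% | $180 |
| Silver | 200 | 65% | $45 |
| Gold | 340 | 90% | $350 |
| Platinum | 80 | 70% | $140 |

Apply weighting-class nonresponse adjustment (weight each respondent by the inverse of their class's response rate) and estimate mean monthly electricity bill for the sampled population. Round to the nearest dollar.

$213

Inverse-response-rate weighting restores each class to its sampled count, so class totals weight by n_sampled:
  Bronze: 220 × 180 = 39,600
  Silver: 200 × 45 = 9000
  Gold: 340 × 350 = 119,000
  Platinum: 80 × 140 = 11,200
Adjusted estimate = 178,800 / 840 = 212.857 → $213.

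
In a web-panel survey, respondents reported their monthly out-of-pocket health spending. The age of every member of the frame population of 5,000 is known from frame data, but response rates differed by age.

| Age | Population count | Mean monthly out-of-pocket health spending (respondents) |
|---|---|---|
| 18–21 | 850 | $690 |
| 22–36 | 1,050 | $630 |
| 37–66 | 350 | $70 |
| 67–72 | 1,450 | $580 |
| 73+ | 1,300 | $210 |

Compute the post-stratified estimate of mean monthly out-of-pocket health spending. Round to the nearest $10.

$480

Weight each group's respondent value by its population share:
  18–21: (850/5,000) × 690 = 117.3
  22–36: (1,050/5,000) × 630 = 132.3
  37–66: (350/5,000) × 70 = 4.9
  67–72: (1,450/5,000) × 580 = 168.2
  73+: (1,300/5,000) × 210 = 54.6
Post-stratified estimate = 477.3 → $480.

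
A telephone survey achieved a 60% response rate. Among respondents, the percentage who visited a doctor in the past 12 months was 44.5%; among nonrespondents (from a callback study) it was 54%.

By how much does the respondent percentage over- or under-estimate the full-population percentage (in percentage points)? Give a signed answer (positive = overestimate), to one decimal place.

Nonresponse fraction = 1 − 0.6 = 0.4.
Bias = (nonresponse fraction) × (respondent percentage − nonrespondent percentage)
     = 0.4 × (44.5 − 54) = 0.4 × -9.5 = -3.8.

-3.8 percentage points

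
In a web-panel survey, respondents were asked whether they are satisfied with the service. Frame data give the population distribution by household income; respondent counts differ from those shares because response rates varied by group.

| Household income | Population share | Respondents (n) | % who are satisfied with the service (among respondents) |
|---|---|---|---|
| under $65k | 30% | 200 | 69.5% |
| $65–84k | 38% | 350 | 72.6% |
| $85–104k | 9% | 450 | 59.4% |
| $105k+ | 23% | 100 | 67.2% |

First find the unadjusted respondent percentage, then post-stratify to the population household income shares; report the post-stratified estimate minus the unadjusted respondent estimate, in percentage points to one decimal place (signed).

+3.1 percentage points

Without adjustment, the pooled respondent share is:
  (200/1100)×69.5 + (350/1100)×72.6 + (450/1100)×59.4 + (100/1100)×67.2 = 66.1455%
Reweighting by population household income shares:
  0.3×69.5 + 0.38×72.6 + 0.09×59.4 + 0.23×67.2 = 69.24%
Difference = 69.24 − 66.1455 = 3.0945 pp.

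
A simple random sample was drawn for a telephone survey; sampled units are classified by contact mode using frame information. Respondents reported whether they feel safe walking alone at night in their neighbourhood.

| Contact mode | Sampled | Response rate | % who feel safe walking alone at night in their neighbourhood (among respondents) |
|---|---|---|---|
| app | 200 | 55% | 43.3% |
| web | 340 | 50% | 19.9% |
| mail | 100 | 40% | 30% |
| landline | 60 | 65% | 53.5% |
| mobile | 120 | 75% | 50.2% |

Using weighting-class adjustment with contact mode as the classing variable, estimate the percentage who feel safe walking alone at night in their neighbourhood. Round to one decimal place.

With weight = n_sampled/n_responded per class, the weighted class total is n_sampled:
  app: 200 × 43.3 = 8660
  web: 340 × 19.9 = 6766
  mail: 100 × 30 = 3000
  landline: 60 × 53.5 = 3210
  mobile: 120 × 50.2 = 6024
Adjusted estimate = 27,660 / 820 = 33.7317 → 33.7%.

33.7%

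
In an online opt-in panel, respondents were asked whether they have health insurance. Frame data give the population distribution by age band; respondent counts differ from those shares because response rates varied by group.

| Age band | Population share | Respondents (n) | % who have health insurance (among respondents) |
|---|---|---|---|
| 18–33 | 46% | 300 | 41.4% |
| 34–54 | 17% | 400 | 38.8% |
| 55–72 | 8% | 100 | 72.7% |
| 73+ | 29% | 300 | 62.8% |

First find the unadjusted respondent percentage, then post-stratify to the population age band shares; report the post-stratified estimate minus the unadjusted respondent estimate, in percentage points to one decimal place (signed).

Naive respondent-only estimate (weights = respondent counts):
  (300/1100)×41.4 + (400/1100)×38.8 + (100/1100)×72.7 + (300/1100)×62.8 = 49.1364%
Post-stratifying to population shares instead:
  0.46×41.4 + 0.17×38.8 + 0.08×72.7 + 0.29×62.8 = 49.668%
Difference = 49.668 − 49.1364 = 0.5316 pp.

+0.5 percentage points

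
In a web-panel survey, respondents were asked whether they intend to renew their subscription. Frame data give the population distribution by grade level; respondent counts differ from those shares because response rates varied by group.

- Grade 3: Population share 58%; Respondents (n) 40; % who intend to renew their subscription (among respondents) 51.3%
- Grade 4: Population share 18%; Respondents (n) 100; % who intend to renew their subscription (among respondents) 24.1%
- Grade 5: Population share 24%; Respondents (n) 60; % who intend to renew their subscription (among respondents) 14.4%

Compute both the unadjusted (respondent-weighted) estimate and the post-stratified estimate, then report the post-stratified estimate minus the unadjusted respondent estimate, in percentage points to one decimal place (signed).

+10.9 percentage points

Naive respondent-only estimate (weights = respondent counts):
  (40/200)×51.3 + (100/200)×24.1 + (60/200)×14.4 = 26.63%
Post-stratified estimate weights by population shares:
  0.58×51.3 + 0.18×24.1 + 0.24×14.4 = 37.548%
Difference = 37.548 − 26.63 = 10.918 pp.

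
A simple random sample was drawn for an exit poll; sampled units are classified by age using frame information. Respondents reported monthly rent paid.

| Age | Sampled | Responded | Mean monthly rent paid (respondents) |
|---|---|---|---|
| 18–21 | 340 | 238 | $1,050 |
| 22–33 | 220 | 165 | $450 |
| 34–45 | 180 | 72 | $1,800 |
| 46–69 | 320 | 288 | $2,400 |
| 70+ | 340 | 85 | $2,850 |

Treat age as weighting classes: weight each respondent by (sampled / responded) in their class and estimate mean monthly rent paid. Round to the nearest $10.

Response rates by class: 18–21 238/340 = 70%, 22–33 165/220 = 75%, 34–45 72/180 = 40%, 46–69 288/320 = 90%, 70+ 85/340 = 25%.
Inverse-response-rate weighting restores each class to its sampled count, so class totals weight by n_sampled:
  18–21: 340 × 1050 = 357,000
  22–33: 220 × 450 = 99,000
  34–45: 180 × 1800 = 324,000
  46–69: 320 × 2400 = 768,000
  70+: 340 × 2850 = 969,000
Adjusted estimate = 2,517,000 / 1,400 = 1797.86 → $1,800.

$1,800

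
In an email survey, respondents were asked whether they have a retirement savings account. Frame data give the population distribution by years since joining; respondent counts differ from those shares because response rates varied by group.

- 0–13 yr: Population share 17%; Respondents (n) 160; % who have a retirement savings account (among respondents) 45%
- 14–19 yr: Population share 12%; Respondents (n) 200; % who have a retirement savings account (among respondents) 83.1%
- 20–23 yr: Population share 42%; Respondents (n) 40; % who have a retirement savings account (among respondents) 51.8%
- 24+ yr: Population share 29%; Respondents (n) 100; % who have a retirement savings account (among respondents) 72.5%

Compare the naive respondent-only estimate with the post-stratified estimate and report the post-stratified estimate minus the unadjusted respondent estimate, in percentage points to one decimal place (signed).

Naive respondent-only estimate (weights = respondent counts):
  (160/500)×45 + (200/500)×83.1 + (40/500)×51.8 + (100/500)×72.5 = 66.284%
Post-stratified estimate weights by population shares:
  0.17×45 + 0.12×83.1 + 0.42×51.8 + 0.29×72.5 = 60.403%
Difference = 60.403 − 66.284 = -5.881 pp.

-5.9 percentage points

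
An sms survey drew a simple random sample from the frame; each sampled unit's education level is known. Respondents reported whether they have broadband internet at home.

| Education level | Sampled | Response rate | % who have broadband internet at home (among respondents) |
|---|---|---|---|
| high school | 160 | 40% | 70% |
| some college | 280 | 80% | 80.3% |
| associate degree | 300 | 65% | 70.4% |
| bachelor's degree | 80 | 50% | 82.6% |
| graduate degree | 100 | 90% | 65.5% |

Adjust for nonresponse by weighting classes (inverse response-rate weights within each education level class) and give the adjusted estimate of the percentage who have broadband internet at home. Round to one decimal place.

Each respondent's weight = sampled/responded in their class; summing within a class gives n_sampled, so:
  high school: 160 × 70 = 11,200
  some college: 280 × 80.3 = 22,484
  associate degree: 300 × 70.4 = 21,120
  bachelor's degree: 80 × 82.6 = 6608
  graduate degree: 100 × 65.5 = 6550
Adjusted estimate = 67,962 / 920 = 73.8717 → 73.9%.

73.9%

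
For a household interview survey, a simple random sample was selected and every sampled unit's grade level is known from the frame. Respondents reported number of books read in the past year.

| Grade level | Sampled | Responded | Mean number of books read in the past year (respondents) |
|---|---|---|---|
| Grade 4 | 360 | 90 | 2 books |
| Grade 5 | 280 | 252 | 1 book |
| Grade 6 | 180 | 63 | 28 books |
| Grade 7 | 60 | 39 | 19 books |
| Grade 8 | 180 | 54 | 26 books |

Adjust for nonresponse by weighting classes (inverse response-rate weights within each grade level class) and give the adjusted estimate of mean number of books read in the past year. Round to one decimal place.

11.2

Response rates by class: Grade 4 90/360 = 25%, Grade 5 252/280 = 90%, Grade 6 63/180 = 35%, Grade 7 39/60 = 65%, Grade 8 54/180 = 30%.
Each respondent's weight = sampled/responded in their class; summing within a class gives n_sampled, so:
  Grade 4: 360 × 2 = 720
  Grade 5: 280 × 1 = 280
  Grade 6: 180 × 28 = 5040
  Grade 7: 60 × 19 = 1140
  Grade 8: 180 × 26 = 4680
Adjusted estimate = 11,860 / 1,060 = 11.1887 → 11.2.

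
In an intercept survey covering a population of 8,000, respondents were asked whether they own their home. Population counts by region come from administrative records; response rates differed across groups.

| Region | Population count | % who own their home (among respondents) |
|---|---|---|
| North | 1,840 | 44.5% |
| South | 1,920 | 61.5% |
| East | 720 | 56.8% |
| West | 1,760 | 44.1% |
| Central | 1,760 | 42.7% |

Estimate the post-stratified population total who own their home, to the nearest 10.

Estimated count per cell = population count × respondent percentage:
  North: 1,840 × 44.5% = 818.8
  South: 1,920 × 61.5% = 1180.8
  East: 720 × 56.8% = 408.96
  West: 1,760 × 44.1% = 776.16
  Central: 1,760 × 42.7% = 751.52
Estimated total = 3936.24 → 3,940.

3,940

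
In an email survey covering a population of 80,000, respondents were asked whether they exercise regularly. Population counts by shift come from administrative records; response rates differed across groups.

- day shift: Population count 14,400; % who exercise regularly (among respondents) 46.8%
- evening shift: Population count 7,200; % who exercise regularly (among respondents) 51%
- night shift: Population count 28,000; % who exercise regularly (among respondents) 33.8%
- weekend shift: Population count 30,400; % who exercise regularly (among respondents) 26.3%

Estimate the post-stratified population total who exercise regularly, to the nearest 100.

27,900

Each cell contributes its population count × the respondent rate:
  day shift: 14,400 × 46.8% = 6739.2
  evening shift: 7,200 × 51% = 3672
  night shift: 28,000 × 33.8% = 9464
  weekend shift: 30,400 × 26.3% = 7995.2
Estimated total = 27870.4 → 27,900.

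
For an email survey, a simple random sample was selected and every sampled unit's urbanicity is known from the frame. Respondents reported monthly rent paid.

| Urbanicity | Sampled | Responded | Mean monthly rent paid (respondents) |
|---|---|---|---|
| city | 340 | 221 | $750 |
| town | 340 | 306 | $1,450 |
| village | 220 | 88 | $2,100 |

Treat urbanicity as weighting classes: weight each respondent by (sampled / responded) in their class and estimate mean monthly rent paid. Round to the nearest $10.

Response rates by class: city 221/340 = 65%, town 306/340 = 90%, village 88/220 = 40%.
Inverse-response-rate weighting restores each class to its sampled count, so class totals weight by n_sampled:
  city: 340 × 750 = 255,000
  town: 340 × 1450 = 493,000
  village: 220 × 2100 = 462,000
Adjusted estimate = 1,210,000 / 900 = 1344.44 → $1,340.

$1,340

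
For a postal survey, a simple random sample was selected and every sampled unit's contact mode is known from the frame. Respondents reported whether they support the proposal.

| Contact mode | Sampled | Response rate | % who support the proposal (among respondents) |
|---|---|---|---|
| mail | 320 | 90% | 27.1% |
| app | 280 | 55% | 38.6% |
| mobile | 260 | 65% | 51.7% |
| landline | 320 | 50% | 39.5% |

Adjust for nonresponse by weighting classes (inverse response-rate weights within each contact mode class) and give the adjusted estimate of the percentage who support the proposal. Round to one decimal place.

38.6%

Each respondent's weight = sampled/responded in their class; summing within a class gives n_sampled, so:
  mail: 320 × 27.1 = 8672
  app: 280 × 38.6 = 10,808
  mobile: 260 × 51.7 = 13,442
  landline: 320 × 39.5 = 12,640
Adjusted estimate = 45,562 / 1,180 = 38.6119 → 38.6%.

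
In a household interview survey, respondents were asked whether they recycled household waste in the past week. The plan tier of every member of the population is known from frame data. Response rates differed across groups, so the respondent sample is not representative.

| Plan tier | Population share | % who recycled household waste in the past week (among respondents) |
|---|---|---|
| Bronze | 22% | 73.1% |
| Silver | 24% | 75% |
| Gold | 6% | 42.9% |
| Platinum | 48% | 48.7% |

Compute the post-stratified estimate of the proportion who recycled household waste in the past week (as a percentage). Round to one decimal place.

60.0%

Weight each group's respondent value by its population share:
  Bronze: 0.22 × 73.1 = 16.082
  Silver: 0.24 × 75 = 18
  Gold: 0.06 × 42.9 = 2.574
  Platinum: 0.48 × 48.7 = 23.376
Post-stratified estimate = 60.032 → 60.0%.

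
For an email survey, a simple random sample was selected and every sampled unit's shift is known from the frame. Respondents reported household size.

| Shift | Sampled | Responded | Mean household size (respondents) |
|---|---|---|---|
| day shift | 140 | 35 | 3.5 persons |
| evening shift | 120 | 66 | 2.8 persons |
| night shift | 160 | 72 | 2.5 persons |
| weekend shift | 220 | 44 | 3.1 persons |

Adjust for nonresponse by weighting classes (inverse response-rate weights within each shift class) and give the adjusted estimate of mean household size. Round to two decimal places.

2.98

Response rates by class: day shift 35/140 = 25%, evening shift 66/120 = 55%, night shift 72/160 = 45%, weekend shift 44/220 = 20%.
Each respondent's weight = sampled/responded in their class; summing within a class gives n_sampled, so:
  day shift: 140 × 3.5 = 490
  evening shift: 120 × 2.8 = 336
  night shift: 160 × 2.5 = 400
  weekend shift: 220 × 3.1 = 682
Adjusted estimate = 1908 / 640 = 2.98125 → 2.98.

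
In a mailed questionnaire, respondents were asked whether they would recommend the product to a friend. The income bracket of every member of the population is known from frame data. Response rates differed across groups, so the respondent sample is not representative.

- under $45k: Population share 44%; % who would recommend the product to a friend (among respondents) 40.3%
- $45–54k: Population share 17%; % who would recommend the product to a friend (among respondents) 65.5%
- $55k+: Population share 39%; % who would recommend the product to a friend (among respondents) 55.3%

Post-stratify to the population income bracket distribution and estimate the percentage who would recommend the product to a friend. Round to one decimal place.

Each cell contributes population-share × respondent value:
  under $45k: 0.44 × 40.3 = 17.732
  $45–54k: 0.17 × 65.5 = 11.135
  $55k+: 0.39 × 55.3 = 21.567
Post-stratified estimate = 50.434 → 50.4%.

50.4%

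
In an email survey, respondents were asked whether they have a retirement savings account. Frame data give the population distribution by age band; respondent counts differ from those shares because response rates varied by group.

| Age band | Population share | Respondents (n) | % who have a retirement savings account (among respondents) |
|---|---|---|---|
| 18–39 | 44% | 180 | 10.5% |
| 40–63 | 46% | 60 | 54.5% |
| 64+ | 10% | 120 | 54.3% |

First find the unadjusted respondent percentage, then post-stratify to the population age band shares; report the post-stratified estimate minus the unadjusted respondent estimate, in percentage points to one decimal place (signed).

+2.7 percentage points

Naive respondent-only estimate (weights = respondent counts):
  (180/360)×10.5 + (60/360)×54.5 + (120/360)×54.3 = 32.4333%
Reweighting by population age band shares:
  0.44×10.5 + 0.46×54.5 + 0.1×54.3 = 35.12%
Difference = 35.12 − 32.4333 = 2.6867 pp.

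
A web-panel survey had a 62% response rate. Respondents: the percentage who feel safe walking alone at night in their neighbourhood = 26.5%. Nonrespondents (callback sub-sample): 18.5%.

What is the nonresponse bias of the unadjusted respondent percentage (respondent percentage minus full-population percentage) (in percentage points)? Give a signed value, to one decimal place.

+3.0 percentage points

Nonresponse fraction = 1 − 0.62 = 0.38.
Bias = (nonresponse fraction) × (respondent percentage − nonrespondent percentage)
     = 0.38 × (26.5 − 18.5) = 0.38 × 8 = 3.04.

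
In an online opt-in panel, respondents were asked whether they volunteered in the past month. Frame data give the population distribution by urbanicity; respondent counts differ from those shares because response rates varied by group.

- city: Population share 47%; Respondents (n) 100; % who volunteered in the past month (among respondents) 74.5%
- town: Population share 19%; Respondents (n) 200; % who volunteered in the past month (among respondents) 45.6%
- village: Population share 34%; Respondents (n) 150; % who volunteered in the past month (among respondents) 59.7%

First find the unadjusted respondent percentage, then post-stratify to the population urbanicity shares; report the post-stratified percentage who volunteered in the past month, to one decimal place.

64.0%

Without adjustment, the pooled respondent share is:
  (100/450)×74.5 + (200/450)×45.6 + (150/450)×59.7 = 56.7222%
Post-stratified estimate weights by population shares:
  0.47×74.5 + 0.19×45.6 + 0.34×59.7 = 63.977%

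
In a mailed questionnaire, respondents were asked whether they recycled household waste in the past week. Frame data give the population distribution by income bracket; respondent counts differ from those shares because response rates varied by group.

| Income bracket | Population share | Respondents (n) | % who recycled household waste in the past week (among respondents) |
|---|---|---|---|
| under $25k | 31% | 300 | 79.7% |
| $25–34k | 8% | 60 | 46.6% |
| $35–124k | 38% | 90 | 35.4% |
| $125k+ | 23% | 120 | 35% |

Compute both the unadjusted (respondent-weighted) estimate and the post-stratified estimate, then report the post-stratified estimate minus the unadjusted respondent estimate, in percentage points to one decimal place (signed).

-9.9 percentage points

Without adjustment, the pooled respondent share is:
  (300/570)×79.7 + (60/570)×46.6 + (90/570)×35.4 + (120/570)×35 = 59.8105%
Post-stratified estimate weights by population shares:
  0.31×79.7 + 0.08×46.6 + 0.38×35.4 + 0.23×35 = 49.937%
Difference = 49.937 − 59.8105 = -9.8735 pp.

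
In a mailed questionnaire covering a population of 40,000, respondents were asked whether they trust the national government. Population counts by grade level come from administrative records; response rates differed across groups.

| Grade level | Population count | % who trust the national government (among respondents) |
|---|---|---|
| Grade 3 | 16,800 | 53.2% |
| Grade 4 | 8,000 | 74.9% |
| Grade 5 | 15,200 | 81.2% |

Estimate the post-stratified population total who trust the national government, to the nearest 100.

27,300

Each cell contributes its population count × the respondent rate:
  Grade 3: 16,800 × 53.2% = 8937.6
  Grade 4: 8,000 × 74.9% = 5992
  Grade 5: 15,200 × 81.2% = 12342.4
Estimated total = 27,272 → 27,300.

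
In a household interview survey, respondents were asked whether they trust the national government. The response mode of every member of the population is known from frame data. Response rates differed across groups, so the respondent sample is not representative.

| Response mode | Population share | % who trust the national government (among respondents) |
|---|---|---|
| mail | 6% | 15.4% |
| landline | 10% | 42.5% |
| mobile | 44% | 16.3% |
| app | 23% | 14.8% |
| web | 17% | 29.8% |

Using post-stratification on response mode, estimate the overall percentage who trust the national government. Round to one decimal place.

Post-stratification weights by population share, not respondent share:
  mail: 0.06 × 15.4 = 0.924
  landline: 0.1 × 42.5 = 4.25
  mobile: 0.44 × 16.3 = 7.172
  app: 0.23 × 14.8 = 3.404
  web: 0.17 × 29.8 = 5.066
Post-stratified estimate = 20.816 → 20.8%.

20.8%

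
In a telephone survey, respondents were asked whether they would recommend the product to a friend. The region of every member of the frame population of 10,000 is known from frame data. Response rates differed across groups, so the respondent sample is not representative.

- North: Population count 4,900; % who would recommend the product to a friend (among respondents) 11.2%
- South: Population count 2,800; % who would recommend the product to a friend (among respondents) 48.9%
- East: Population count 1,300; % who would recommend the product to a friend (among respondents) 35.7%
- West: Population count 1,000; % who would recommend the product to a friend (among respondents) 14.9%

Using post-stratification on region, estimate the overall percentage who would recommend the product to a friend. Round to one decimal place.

Reweight to the known region distribution:
  North: (4,900/10,000) × 11.2 = 5.488
  South: (2,800/10,000) × 48.9 = 13.692
  East: (1,300/10,000) × 35.7 = 4.641
  West: (1,000/10,000) × 14.9 = 1.49
Post-stratified estimate = 25.311 → 25.3%.

25.3%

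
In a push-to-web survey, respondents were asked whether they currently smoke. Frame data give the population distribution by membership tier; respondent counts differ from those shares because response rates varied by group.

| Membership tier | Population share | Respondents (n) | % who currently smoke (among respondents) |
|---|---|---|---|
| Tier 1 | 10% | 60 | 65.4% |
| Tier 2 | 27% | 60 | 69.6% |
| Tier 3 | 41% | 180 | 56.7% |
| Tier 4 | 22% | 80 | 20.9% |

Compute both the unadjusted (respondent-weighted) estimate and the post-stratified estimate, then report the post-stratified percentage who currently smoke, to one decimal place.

Naive respondent-only estimate (weights = respondent counts):
  (60/380)×65.4 + (60/380)×69.6 + (180/380)×56.7 + (80/380)×20.9 = 52.5737%
Post-stratified estimate weights by population shares:
  0.1×65.4 + 0.27×69.6 + 0.41×56.7 + 0.22×20.9 = 53.177%

53.2%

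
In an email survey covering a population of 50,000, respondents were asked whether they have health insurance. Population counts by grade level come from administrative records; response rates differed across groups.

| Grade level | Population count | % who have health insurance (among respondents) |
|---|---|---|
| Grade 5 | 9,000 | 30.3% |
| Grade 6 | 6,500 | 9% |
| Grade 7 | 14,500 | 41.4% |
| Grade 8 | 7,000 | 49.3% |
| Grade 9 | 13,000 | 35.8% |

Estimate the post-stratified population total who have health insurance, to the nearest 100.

Each cell contributes its population count × the respondent rate:
  Grade 5: 9,000 × 30.3% = 2727
  Grade 6: 6,500 × 9% = 585
  Grade 7: 14,500 × 41.4% = 6003
  Grade 8: 7,000 × 49.3% = 3451
  Grade 9: 13,000 × 35.8% = 4654
Estimated total = 17,420 → 17,400.

17,400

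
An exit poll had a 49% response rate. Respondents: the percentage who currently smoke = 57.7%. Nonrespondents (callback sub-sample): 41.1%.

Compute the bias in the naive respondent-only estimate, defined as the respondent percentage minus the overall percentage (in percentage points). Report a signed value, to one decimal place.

+8.5 percentage points

Nonresponse fraction = 1 − 0.49 = 0.51.
Bias = (nonresponse fraction) × (respondent percentage − nonrespondent percentage)
     = 0.51 × (57.7 − 41.1) = 0.51 × 16.6 = 8.466.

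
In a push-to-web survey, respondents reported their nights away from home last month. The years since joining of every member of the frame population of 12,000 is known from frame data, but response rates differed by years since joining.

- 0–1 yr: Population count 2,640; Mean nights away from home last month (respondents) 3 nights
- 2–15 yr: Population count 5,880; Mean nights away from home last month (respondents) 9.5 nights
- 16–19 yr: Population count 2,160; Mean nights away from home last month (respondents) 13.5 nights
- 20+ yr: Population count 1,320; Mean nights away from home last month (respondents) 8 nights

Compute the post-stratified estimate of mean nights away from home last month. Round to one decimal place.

8.6

Reweight to the known years since joining distribution:
  0–1 yr: (2,640/12,000) × 3 = 0.66
  2–15 yr: (5,880/12,000) × 9.5 = 4.655
  16–19 yr: (2,160/12,000) × 13.5 = 2.43
  20+ yr: (1,320/12,000) × 8 = 0.88
Post-stratified estimate = 8.625 → 8.6.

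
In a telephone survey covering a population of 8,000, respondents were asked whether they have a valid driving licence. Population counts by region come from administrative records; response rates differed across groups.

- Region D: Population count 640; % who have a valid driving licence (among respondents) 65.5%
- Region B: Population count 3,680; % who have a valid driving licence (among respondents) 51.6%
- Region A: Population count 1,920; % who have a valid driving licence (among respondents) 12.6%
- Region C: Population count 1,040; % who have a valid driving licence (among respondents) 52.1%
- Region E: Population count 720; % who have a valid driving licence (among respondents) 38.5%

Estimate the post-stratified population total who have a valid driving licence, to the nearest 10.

3,380

Apply each group's respondent rate to its population count:
  Region D: 640 × 65.5% = 419.2
  Region B: 3,680 × 51.6% = 1898.88
  Region A: 1,920 × 12.6% = 241.92
  Region C: 1,040 × 52.1% = 541.84
  Region E: 720 × 38.5% = 277.2
Estimated total = 3379.04 → 3,380.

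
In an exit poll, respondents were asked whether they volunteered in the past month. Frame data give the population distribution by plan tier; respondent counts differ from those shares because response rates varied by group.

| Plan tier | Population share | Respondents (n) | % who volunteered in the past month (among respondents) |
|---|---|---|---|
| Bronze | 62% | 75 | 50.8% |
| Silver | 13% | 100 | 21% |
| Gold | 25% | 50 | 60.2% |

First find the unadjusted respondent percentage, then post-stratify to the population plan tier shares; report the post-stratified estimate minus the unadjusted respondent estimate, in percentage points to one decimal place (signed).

+9.6 percentage points

Without adjustment, the pooled respondent share is:
  (75/225)×50.8 + (100/225)×21 + (50/225)×60.2 = 39.6444%
Post-stratified estimate weights by population shares:
  0.62×50.8 + 0.13×21 + 0.25×60.2 = 49.276%
Difference = 49.276 − 39.6444 = 9.6316 pp.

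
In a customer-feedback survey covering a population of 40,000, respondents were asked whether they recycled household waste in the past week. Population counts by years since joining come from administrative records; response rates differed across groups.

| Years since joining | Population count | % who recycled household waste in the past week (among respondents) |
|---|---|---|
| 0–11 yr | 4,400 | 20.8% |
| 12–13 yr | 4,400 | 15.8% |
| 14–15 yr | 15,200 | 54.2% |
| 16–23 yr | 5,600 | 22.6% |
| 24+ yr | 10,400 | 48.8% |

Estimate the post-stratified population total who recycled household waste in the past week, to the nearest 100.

Apply each group's respondent rate to its population count:
  0–11 yr: 4,400 × 20.8% = 915.2
  12–13 yr: 4,400 × 15.8% = 695.2
  14–15 yr: 15,200 × 54.2% = 8238.4
  16–23 yr: 5,600 × 22.6% = 1265.6
  24+ yr: 10,400 × 48.8% = 5075.2
Estimated total = 16189.6 → 16,200.

16,200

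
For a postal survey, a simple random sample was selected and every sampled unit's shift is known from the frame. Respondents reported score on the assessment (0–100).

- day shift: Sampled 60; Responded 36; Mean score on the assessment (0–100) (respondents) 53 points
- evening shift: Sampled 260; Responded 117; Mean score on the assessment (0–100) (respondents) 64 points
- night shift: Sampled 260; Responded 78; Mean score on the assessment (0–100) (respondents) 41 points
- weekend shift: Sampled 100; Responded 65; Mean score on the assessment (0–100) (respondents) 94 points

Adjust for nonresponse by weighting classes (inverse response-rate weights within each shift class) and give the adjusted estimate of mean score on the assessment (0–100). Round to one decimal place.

58.6

Response rates by class: day shift 36/60 = 60%, evening shift 117/260 = 45%, night shift 78/260 = 30%, weekend shift 65/100 = 65%.
With weight = n_sampled/n_responded per class, the weighted class total is n_sampled:
  day shift: 60 × 53 = 3180
  evening shift: 260 × 64 = 16,640
  night shift: 260 × 41 = 10,660
  weekend shift: 100 × 94 = 9400
Adjusted estimate = 39,880 / 680 = 58.6471 → 58.6.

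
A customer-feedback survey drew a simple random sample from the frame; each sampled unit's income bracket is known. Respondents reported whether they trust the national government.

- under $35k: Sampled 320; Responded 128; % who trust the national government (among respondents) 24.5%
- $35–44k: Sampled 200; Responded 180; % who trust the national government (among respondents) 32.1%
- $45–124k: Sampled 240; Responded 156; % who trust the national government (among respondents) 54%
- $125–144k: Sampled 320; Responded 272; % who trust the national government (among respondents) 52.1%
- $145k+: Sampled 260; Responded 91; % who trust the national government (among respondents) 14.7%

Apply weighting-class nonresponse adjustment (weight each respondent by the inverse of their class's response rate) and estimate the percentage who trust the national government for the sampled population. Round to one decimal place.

Class response rates: under $35k 128/320 = 40%, $35–44k 180/200 = 90%, $45–124k 156/240 = 65%, $125–144k 272/320 = 85%, $145k+ 91/260 = 35%.
Weighting each respondent by the inverse class response rate inflates each class back to its sampled size, so the class weight is n_sampled:
  under $35k: 320 × 24.5 = 7840
  $35–44k: 200 × 32.1 = 6420
  $45–124k: 240 × 54 = 12,960
  $125–144k: 320 × 52.1 = 16,672
  $145k+: 260 × 14.7 = 3822
Adjusted estimate = 47,714 / 1,340 = 35.6075 → 35.6%.

35.6%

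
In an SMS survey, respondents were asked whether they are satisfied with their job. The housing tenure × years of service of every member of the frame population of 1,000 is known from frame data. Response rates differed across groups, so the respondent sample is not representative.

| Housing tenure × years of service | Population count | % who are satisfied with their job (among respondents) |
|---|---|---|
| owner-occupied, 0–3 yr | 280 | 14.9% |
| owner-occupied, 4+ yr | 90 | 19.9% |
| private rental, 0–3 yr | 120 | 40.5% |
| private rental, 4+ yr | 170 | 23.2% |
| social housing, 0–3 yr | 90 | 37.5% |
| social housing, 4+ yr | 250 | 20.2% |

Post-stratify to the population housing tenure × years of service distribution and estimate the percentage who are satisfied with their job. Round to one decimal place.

23.2%

Each cell contributes population-share × respondent value:
  owner-occupied, 0–3 yr: (280/1,000) × 14.9 = 4.172
  owner-occupied, 4+ yr: (90/1,000) × 19.9 = 1.791
  private rental, 0–3 yr: (120/1,000) × 40.5 = 4.86
  private rental, 4+ yr: (170/1,000) × 23.2 = 3.944
  social housing, 0–3 yr: (90/1,000) × 37.5 = 3.375
  social housing, 4+ yr: (250/1,000) × 20.2 = 5.05
Post-stratified estimate = 23.192 → 23.2%.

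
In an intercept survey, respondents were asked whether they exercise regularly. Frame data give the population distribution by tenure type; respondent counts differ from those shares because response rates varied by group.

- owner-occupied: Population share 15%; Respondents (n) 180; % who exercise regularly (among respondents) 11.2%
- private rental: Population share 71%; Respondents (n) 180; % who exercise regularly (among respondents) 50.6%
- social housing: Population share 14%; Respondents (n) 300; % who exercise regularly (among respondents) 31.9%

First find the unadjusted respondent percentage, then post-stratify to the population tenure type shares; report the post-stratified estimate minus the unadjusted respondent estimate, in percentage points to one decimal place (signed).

+10.7 percentage points

Unadjusted (pooled respondent) estimate weights by respondent counts:
  (180/660)×11.2 + (180/660)×50.6 + (300/660)×31.9 = 31.3545%
Reweighting by population tenure type shares:
  0.15×11.2 + 0.71×50.6 + 0.14×31.9 = 42.072%
Difference = 42.072 − 31.3545 = 10.7175 pp.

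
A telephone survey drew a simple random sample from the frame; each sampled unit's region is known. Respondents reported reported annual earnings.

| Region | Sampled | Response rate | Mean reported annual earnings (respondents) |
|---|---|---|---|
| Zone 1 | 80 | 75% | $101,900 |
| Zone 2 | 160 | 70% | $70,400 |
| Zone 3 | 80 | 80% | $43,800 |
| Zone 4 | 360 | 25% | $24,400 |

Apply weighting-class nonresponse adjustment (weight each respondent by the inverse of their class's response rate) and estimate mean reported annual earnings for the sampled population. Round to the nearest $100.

With weight = n_sampled/n_responded per class, the weighted class total is n_sampled:
  Zone 1: 80 × 101,900 = 8,152,000
  Zone 2: 160 × 70,400 = 11,264,000
  Zone 3: 80 × 43,800 = 3,504,000
  Zone 4: 360 × 24,400 = 8,784,000
Adjusted estimate = 31,704,000 / 680 = 46623.5 → $46,600.

$46,600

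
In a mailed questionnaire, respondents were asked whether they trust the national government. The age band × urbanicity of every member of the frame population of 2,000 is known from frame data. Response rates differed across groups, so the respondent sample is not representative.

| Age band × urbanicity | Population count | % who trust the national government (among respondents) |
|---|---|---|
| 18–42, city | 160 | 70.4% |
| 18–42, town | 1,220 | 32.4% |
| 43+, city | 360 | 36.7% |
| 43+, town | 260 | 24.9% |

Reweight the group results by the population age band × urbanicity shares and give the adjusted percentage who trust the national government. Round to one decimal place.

35.2%

Post-stratification weights by population share, not respondent share:
  18–42, city: (160/2,000) × 70.4 = 5.632
  18–42, town: (1,220/2,000) × 32.4 = 19.764
  43+, city: (360/2,000) × 36.7 = 6.606
  43+, town: (260/2,000) × 24.9 = 3.237
Post-stratified estimate = 35.239 → 35.2%.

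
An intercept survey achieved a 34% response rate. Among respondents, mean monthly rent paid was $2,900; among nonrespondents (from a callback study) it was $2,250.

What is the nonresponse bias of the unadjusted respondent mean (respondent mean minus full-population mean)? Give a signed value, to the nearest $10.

Nonresponse fraction = 1 − 0.34 = 0.66.
Bias = (nonresponse fraction) × (respondent mean − nonrespondent mean)
     = 0.66 × (2900 − 2250) = 0.66 × 650 = 429.

+$430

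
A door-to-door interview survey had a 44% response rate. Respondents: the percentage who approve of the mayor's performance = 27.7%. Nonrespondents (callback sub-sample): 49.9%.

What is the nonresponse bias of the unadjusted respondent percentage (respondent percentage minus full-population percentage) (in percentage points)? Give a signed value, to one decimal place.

Nonresponse fraction = 1 − 0.44 = 0.56.
Bias = (nonresponse fraction) × (respondent percentage − nonrespondent percentage)
     = 0.56 × (27.7 − 49.9) = 0.56 × -22.2 = -12.432.

-12.4 percentage points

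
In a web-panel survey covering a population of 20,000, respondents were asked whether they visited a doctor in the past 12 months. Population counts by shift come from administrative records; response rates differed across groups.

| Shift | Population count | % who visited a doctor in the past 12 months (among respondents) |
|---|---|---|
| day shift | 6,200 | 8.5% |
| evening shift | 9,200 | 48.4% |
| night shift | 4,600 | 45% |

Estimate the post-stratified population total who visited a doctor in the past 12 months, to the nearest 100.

Apply each group's respondent rate to its population count:
  day shift: 6,200 × 8.5% = 527
  evening shift: 9,200 × 48.4% = 4452.8
  night shift: 4,600 × 45% = 2070
Estimated total = 7049.8 → 7,000.

7,000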